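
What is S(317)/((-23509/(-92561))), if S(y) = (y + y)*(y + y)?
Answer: 37205449316/23509 ≈ 1.5826e+6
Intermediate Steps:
S(y) = 4*y² (S(y) = (2*y)*(2*y) = 4*y²)
S(317)/((-23509/(-92561))) = (4*317²)/((-23509/(-92561))) = (4*100489)/((-23509*(-1/92561))) = 401956/(23509/92561) = 401956*(92561/23509) = 37205449316/23509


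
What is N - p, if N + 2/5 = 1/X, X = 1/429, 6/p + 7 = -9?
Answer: 17159/40 ≈ 428.98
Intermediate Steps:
p = -3/8 (p = 6/(-7 - 9) = 6/(-16) = 6*(-1/16) = -3/8 ≈ -0.37500)
X = 1/429 ≈ 0.0023310
N = 2143/5 (N = -2/5 + 1/(1/429) = -2/5 + 429 = 2143/5 ≈ 428.60)
N - p = 2143/5 - 1*(-3/8) = 2143/5 + 3/8 = 17159/40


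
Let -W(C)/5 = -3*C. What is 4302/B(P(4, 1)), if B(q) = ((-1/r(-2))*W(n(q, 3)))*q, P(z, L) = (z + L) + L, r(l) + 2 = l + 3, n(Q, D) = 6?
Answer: 239/30 ≈ 7.9667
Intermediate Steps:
r(l) = 1 + l (r(l) = -2 + (l + 3) = -2 + (3 + l) = 1 + l)
W(C) = 15*C (W(C) = -(-15)*C = 15*C)
P(z, L) = z + 2*L (P(z, L) = (L + z) + L = z + 2*L)
B(q) = 90*q (B(q) = ((-1/(1 - 2))*(15*6))*q = (-1/(-1)*90)*q = (-1*(-1)*90)*q = (1*90)*q = 90*q)
4302/B(P(4, 1)) = 4302/((90*(4 + 2*1))) = 4302/((90*(4 + 2))) = 4302/((90*6)) = 4302/540 = 4302*(1/540) = 239/30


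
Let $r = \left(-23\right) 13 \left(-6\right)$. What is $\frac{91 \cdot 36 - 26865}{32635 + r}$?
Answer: $- \frac{23589}{34429} \approx -0.68515$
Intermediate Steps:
$r = 1794$ ($r = \left(-299\right) \left(-6\right) = 1794$)
$\frac{91 \cdot 36 - 26865}{32635 + r} = \frac{91 \cdot 36 - 26865}{32635 + 1794} = \frac{3276 - 26865}{34429} = \left(-23589\right) \frac{1}{34429} = - \frac{23589}{34429}$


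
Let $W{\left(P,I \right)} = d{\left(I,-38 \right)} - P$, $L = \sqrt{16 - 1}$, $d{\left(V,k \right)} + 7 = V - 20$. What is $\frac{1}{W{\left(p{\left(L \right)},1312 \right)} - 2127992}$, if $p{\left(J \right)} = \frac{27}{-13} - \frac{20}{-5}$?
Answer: $- \frac{13}{27647216} \approx -4.7021 \cdot 10^{-7}$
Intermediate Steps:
$d{\left(V,k \right)} = -27 + V$ ($d{\left(V,k \right)} = -7 + \left(V - 20\right) = -7 + \left(-20 + V\right) = -27 + V$)
$L = \sqrt{15} \approx 3.873$
$p{\left(J \right)} = \frac{25}{13}$ ($p{\left(J \right)} = 27 \left(- \frac{1}{13}\right) - -4 = - \frac{27}{13} + 4 = \frac{25}{13}$)
$W{\left(P,I \right)} = -27 + I - P$ ($W{\left(P,I \right)} = \left(-27 + I\right) - P = -27 + I - P$)
$\frac{1}{W{\left(p{\left(L \right)},1312 \right)} - 2127992} = \frac{1}{\left(-27 + 1312 - \frac{25}{13}\right) - 2127992} = \frac{1}{\frac{16680}{13} - 2127992} = \frac{1}{- \frac{27647216}{13}} = - \frac{13}{27647216}$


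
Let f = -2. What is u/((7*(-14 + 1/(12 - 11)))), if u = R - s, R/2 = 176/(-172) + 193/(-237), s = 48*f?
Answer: -940882/927381 ≈ -1.0146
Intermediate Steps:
s = -96 (s = 48*(-2) = -96)
R = -37454/10191 (R = 2*(176/(-172) + 193/(-237)) = 2*(176*(-1/172) + 193*(-1/237)) = 2*(-44/43 - 193/237) = 2*(-18727/10191) = -37454/10191 ≈ -3.6752)
u = 940882/10191 (u = -37454/10191 - 1*(-96) = -37454/10191 + 96 = 940882/10191 ≈ 92.325)
u/((7*(-14 + 1/(12 - 11)))) = 940882/(10191*((7*(-14 + 1/(12 - 11))))) = 940882/(10191*((7*(-14 + 1/1)))) = 940882/(10191*((7*(-14 + 1)))) = 940882/(10191*((7*(-13)))) = (940882/10191)/(-91) = (940882/10191)*(-1/91) = -940882/927381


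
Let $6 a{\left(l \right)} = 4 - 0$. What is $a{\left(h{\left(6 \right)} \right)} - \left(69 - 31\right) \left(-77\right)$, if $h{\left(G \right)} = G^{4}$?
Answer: $\frac{8780}{3} \approx 2926.7$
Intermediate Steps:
$a{\left(l \right)} = \frac{2}{3}$ ($a{\left(l \right)} = \frac{4 - 0}{6} = \frac{4 + 0}{6} = \frac{1}{6} \cdot 4 = \frac{2}{3}$)
$a{\left(h{\left(6 \right)} \right)} - \left(69 - 31\right) \left(-77\right) = \frac{2}{3} - \left(69 - 31\right) \left(-77\right) = \frac{2}{3} - 38 \left(-77\right) = \frac{2}{3} - -2926 = \frac{2}{3} + 2926 = \frac{8780}{3}$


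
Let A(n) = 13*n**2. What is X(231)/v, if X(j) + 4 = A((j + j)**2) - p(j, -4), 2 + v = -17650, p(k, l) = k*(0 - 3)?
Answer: -592258435457/17652 ≈ -3.3552e+7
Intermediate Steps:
p(k, l) = -3*k (p(k, l) = k*(-3) = -3*k)
v = -17652 (v = -2 - 17650 = -17652)
X(j) = -4 + 3*j + 208*j**4 (X(j) = -4 + (13*((j + j)**2)**2 - (-3)*j) = -4 + (13*((2*j)**2)**2 + 3*j) = -4 + (13*(4*j**2)**2 + 3*j) = -4 + (13*(16*j**4) + 3*j) = -4 + (208*j**4 + 3*j) = -4 + (3*j + 208*j**4) = -4 + 3*j + 208*j**4)
X(231)/v = (-4 + 3*231 + 208*231**4)/(-17652) = (-4 + 693 + 208*2847396321)*(-1/17652) = (-4 + 693 + 592258434768)*(-1/17652) = 592258435457*(-1/17652) = -592258435457/17652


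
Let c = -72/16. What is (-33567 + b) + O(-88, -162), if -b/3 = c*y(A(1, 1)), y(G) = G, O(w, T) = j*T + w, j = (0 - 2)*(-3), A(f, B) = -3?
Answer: -69335/2 ≈ -34668.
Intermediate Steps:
j = 6 (j = -2*(-3) = 6)
c = -9/2 (c = -72*1/16 = -9/2 ≈ -4.5000)
O(w, T) = w + 6*T (O(w, T) = 6*T + w = w + 6*T)
b = -81/2 (b = -(-27)*(-3)/2 = -3*27/2 = -81/2 ≈ -40.500)
(-33567 + b) + O(-88, -162) = (-33567 - 81/2) + (-88 + 6*(-162)) = -67215/2 + (-88 - 972) = -67215/2 - 1060 = -69335/2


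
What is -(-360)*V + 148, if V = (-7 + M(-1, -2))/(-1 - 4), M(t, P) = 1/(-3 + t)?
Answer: 670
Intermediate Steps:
V = 29/20 (V = (-7 + 1/(-3 - 1))/(-1 - 4) = (-7 + 1/(-4))/(-5) = (-7 - 1/4)*(-1/5) = -29/4*(-1/5) = 29/20 ≈ 1.4500)
-(-360)*V + 148 = -(-360)*29/20 + 148 = -72*(-29/4) + 148 = 522 + 148 = 670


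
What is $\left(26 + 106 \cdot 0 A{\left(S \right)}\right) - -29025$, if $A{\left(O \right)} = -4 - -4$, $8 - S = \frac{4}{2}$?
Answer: $29051$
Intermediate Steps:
$S = 6$ ($S = 8 - \frac{4}{2} = 8 - 4 \cdot \frac{1}{2} = 8 - 2 = 6$)
$A{\left(O \right)} = 0$ ($A{\left(O \right)} = -4 + 4 = 0$)
$\left(26 + 106 \cdot 0 A{\left(S \right)}\right) - -29025 = \left(26 + 106 \cdot 0 \cdot 0\right) - -29025 = \left(26 + 106 \cdot 0\right) + 29025 = \left(26 + 0\right) + 29025 = 26 + 29025 = 29051$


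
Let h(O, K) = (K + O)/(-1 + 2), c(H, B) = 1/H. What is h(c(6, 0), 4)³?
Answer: 15625/216 ≈ 72.338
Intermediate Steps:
h(O, K) = K + O (h(O, K) = (K + O)/1 = (K + O)*1 = K + O)
h(c(6, 0), 4)³ = (4 + 1/6)³ = (4 + ⅙)³ = (25/6)³ = 15625/216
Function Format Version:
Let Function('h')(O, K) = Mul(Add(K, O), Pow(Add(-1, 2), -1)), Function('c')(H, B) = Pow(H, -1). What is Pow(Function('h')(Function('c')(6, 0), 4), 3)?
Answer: Rational(15625, 216) ≈ 72.338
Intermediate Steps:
Function('h')(O, K) = Add(K, O) (Function('h')(O, K) = Mul(Add(K, O), Pow(1, -1)) = Mul(Add(K, O), 1) = Add(K, O))
Pow(Function('h')(Function('c')(6, 0), 4), 3) = Pow(Add(4, Pow(6, -1)), 3) = Pow(Add(4, Rational(1, 6)), 3) = Pow(Rational(25, 6), 3) = Rational(15625, 216)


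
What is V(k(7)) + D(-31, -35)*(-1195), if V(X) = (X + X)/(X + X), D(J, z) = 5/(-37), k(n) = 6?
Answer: 6012/37 ≈ 162.49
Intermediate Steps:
D(J, z) = -5/37 (D(J, z) = 5*(-1/37) = -5/37)
V(X) = 1 (V(X) = (2*X)/((2*X)) = (2*X)*(1/(2*X)) = 1)
V(k(7)) + D(-31, -35)*(-1195) = 1 - 5/37*(-1195) = 1 + 5975/37 = 6012/37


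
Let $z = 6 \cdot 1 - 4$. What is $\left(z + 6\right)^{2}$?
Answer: $64$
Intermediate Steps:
$z = 2$ ($z = 6 - 4 = 2$)
$\left(z + 6\right)^{2} = \left(2 + 6\right)^{2} = 8^{2} = 64$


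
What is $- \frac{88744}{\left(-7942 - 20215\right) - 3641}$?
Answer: $\frac{44372}{15899} \approx 2.7909$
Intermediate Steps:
$- \frac{88744}{\left(-7942 - 20215\right) - 3641} = - \frac{88744}{-28157 - 3641} = - \frac{88744}{-31798} = \left(-88744\right) \left(- \frac{1}{31798}\right) = \frac{44372}{15899}$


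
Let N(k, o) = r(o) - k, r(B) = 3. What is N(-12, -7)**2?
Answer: 225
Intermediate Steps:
N(k, o) = 3 - k
N(-12, -7)**2 = (3 - 1*(-12))**2 = (3 + 12)**2 = 15**2 = 225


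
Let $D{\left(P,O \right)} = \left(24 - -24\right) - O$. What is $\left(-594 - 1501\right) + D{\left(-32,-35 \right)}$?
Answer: $-2012$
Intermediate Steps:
$D{\left(P,O \right)} = 48 - O$ ($D{\left(P,O \right)} = \left(24 + 24\right) - O = 48 - O$)
$\left(-594 - 1501\right) + D{\left(-32,-35 \right)} = \left(-594 - 1501\right) + \left(48 - -35\right) = -2095 + \left(48 + 35\right) = -2095 + 83 = -2012$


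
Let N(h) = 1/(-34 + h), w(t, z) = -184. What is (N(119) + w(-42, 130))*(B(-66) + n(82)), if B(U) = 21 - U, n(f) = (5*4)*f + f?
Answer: -28290951/85 ≈ -3.3283e+5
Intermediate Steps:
n(f) = 21*f (n(f) = 20*f + f = 21*f)
(N(119) + w(-42, 130))*(B(-66) + n(82)) = (1/(-34 + 119) - 184)*((21 - 1*(-66)) + 21*82) = (1/85 - 184)*((21 + 66) + 1722) = (1/85 - 184)*(87 + 1722) = -15639/85*1809 = -28290951/85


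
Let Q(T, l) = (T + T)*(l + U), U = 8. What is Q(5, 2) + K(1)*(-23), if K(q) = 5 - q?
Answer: 8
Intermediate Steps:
Q(T, l) = 2*T*(8 + l) (Q(T, l) = (T + T)*(l + 8) = (2*T)*(8 + l) = 2*T*(8 + l))
Q(5, 2) + K(1)*(-23) = 2*5*(8 + 2) + (5 - 1*1)*(-23) = 2*5*10 + (5 - 1)*(-23) = 100 + 4*(-23) = 100 - 92 = 8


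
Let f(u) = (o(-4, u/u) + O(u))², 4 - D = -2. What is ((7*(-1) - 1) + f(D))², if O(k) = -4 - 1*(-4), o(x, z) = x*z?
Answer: 64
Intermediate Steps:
D = 6 (D = 4 - 1*(-2) = 4 + 2 = 6)
O(k) = 0 (O(k) = -4 + 4 = 0)
f(u) = 16 (f(u) = (-4*u/u + 0)² = (-4*1 + 0)² = (-4 + 0)² = (-4)² = 16)
((7*(-1) - 1) + f(D))² = ((7*(-1) - 1) + 16)² = ((-7 - 1) + 16)² = (-8 + 16)² = 8² = 64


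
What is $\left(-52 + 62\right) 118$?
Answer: $1180$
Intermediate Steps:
$\left(-52 + 62\right) 118 = 10 \cdot 118 = 1180$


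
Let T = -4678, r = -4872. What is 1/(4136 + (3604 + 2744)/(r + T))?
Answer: 4775/19746226 ≈ 0.00024182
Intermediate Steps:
1/(4136 + (3604 + 2744)/(r + T)) = 1/(4136 + (3604 + 2744)/(-4872 - 4678)) = 1/(4136 + 6348/(-9550)) = 1/(4136 + 6348*(-1/9550)) = 1/(4136 - 3174/4775) = 1/(19746226/4775) = 4775/19746226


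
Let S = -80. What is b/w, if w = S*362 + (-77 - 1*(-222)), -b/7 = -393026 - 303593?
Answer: -4876333/28815 ≈ -169.23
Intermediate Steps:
b = 4876333 (b = -7*(-393026 - 303593) = -7*(-696619) = 4876333)
w = -28815 (w = -80*362 + (-77 - 1*(-222)) = -28960 + (-77 + 222) = -28960 + 145 = -28815)
b/w = 4876333/(-28815) = 4876333*(-1/28815) = -4876333/28815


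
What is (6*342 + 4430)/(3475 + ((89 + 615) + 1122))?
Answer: 6482/5301 ≈ 1.2228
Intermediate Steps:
(6*342 + 4430)/(3475 + ((89 + 615) + 1122)) = (2052 + 4430)/(3475 + (704 + 1122)) = 6482/(3475 + 1826) = 6482/5301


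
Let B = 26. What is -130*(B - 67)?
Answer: 5330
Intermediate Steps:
-130*(B - 67) = -130*(26 - 67) = -130*(-41) = 5330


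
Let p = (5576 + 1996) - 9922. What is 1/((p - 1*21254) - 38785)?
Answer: -1/62389 ≈ -1.6028e-5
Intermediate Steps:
p = -2350 (p = 7572 - 9922 = -2350)
1/((p - 1*21254) - 38785) = 1/((-2350 - 1*21254) - 38785) = 1/((-2350 - 21254) - 38785) = 1/(-23604 - 38785) = 1/(-62389) = -1/62389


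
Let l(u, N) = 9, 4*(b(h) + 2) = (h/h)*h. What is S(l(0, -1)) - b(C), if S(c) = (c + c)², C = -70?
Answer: 687/2 ≈ 343.50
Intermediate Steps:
b(h) = -2 + h/4 (b(h) = -2 + ((h/h)*h)/4 = -2 + (1*h)/4 = -2 + h/4)
S(c) = 4*c² (S(c) = (2*c)² = 4*c²)
S(l(0, -1)) - b(C) = 4*9² - (-2 + (¼)*(-70)) = 4*81 - (-2 - 35/2) = 324 - 1*(-39/2) = 324 + 39/2 = 687/2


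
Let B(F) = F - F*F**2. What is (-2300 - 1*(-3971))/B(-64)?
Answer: 557/87360 ≈ 0.0063759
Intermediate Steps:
B(F) = F - F**3
(-2300 - 1*(-3971))/B(-64) = (-2300 - 1*(-3971))/(-64 - 1*(-64)**3) = (-2300 + 3971)/(-64 - 1*(-262144)) = 1671/(-64 + 262144) = 1671/262080 = 1671*(1/262080) = 557/87360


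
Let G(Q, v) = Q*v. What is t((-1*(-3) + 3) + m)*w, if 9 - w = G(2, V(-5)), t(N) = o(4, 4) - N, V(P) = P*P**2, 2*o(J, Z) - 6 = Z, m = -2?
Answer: 259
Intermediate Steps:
o(J, Z) = 3 + Z/2
V(P) = P**3
t(N) = 5 - N (t(N) = (3 + (1/2)*4) - N = (3 + 2) - N = 5 - N)
w = 259 (w = 9 - 2*(-5)**3 = 9 - 2*(-125) = 9 - 1*(-250) = 9 + 250 = 259)
t((-1*(-3) + 3) + m)*w = (5 - ((-1*(-3) + 3) - 2))*259 = (5 - ((3 + 3) - 2))*259 = (5 - (6 - 2))*259 = (5 - 1*4)*259 = (5 - 4)*259 = 1*259 = 259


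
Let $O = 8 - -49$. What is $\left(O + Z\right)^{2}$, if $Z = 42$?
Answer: $9801$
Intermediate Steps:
$O = 57$ ($O = 8 + 49 = 57$)
$\left(O + Z\right)^{2} = \left(57 + 42\right)^{2} = 99^{2} = 9801$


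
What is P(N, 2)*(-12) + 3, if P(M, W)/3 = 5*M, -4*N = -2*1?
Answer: -87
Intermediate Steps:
N = ½ (N = -(-1)/2 = -¼*(-2) = ½ ≈ 0.50000)
P(M, W) = 15*M (P(M, W) = 3*(5*M) = 15*M)
P(N, 2)*(-12) + 3 = (15*(½))*(-12) + 3 = (15/2)*(-12) + 3 = -90 + 3 = -87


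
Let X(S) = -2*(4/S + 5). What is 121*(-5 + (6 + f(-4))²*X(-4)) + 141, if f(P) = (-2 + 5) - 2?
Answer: -47896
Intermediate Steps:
f(P) = 1 (f(P) = 3 - 2 = 1)
X(S) = -10 - 8/S (X(S) = -2*(5 + 4/S) = -10 - 8/S)
121*(-5 + (6 + f(-4))²*X(-4)) + 141 = 121*(-5 + (6 + 1)²*(-10 - 8/(-4))) + 141 = 121*(-5 + 7²*(-10 - 8*(-¼))) + 141 = 121*(-5 + 49*(-10 + 2)) + 141 = 121*(-5 + 49*(-8)) + 141 = 121*(-5 - 392) + 141 = 121*(-397) + 141 = -48037 + 141 = -47896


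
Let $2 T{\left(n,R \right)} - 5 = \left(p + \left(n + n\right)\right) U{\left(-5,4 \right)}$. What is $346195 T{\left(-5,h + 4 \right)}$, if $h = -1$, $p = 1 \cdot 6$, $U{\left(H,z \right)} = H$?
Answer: $\frac{8654875}{2} \approx 4.3274 \cdot 10^{6}$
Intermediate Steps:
$p = 6$
$T{\left(n,R \right)} = - \frac{25}{2} - 5 n$ ($T{\left(n,R \right)} = \frac{5}{2} + \frac{\left(6 + \left(n + n\right)\right) \left(-5\right)}{2} = \frac{5}{2} + \frac{\left(6 + 2 n\right) \left(-5\right)}{2} = \frac{5}{2} + \frac{-30 - 10 n}{2} = \frac{5}{2} - \left(15 + 5 n\right) = - \frac{25}{2} - 5 n$)
$346195 T{\left(-5,h + 4 \right)} = 346195 \left(- \frac{25}{2} - -25\right) = 346195 \left(- \frac{25}{2} + 25\right) = 346195 \cdot \frac{25}{2} = \frac{8654875}{2}$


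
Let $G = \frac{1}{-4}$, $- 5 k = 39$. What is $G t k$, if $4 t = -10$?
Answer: $- \frac{39}{8} \approx -4.875$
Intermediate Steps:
$t = - \frac{5}{2}$ ($t = \frac{1}{4} \left(-10\right) = - \frac{5}{2} \approx -2.5$)
$k = - \frac{39}{5}$ ($k = \left(- \frac{1}{5}\right) 39 = - \frac{39}{5} \approx -7.8$)
$G = - \frac{1}{4} \approx -0.25$
$G t k = \left(- \frac{1}{4}\right) \left(- \frac{5}{2}\right) \left(- \frac{39}{5}\right) = \frac{5}{8} \left(- \frac{39}{5}\right) = - \frac{39}{8}$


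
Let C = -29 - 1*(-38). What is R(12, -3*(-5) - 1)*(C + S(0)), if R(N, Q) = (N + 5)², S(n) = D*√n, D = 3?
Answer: 2601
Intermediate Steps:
C = 9 (C = -29 + 38 = 9)
S(n) = 3*√n
R(N, Q) = (5 + N)²
R(12, -3*(-5) - 1)*(C + S(0)) = (5 + 12)²*(9 + 3*√0) = 17²*(9 + 3*0) = 289*(9 + 0) = 289*9 = 2601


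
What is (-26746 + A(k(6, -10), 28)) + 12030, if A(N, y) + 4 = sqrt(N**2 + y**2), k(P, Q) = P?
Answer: -14720 + 2*sqrt(205) ≈ -14691.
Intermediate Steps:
A(N, y) = -4 + sqrt(N**2 + y**2)
(-26746 + A(k(6, -10), 28)) + 12030 = (-26746 + (-4 + sqrt(6**2 + 28**2))) + 12030 = (-26746 + (-4 + sqrt(36 + 784))) + 12030 = (-26746 + (-4 + sqrt(820))) + 12030 = (-26746 + (-4 + 2*sqrt(205))) + 12030 = (-26750 + 2*sqrt(205)) + 12030 = -14720 + 2*sqrt(205)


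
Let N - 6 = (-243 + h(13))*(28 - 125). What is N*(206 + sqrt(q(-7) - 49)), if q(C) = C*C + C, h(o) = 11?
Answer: 4637060 + 22510*I*sqrt(7) ≈ 4.6371e+6 + 59556.0*I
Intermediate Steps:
q(C) = C + C**2 (q(C) = C**2 + C = C + C**2)
N = 22510 (N = 6 + (-243 + 11)*(28 - 125) = 6 - 232*(-97) = 6 + 22504 = 22510)
N*(206 + sqrt(q(-7) - 49)) = 22510*(206 + sqrt(-7*(1 - 7) - 49)) = 22510*(206 + sqrt(-7*(-6) - 49)) = 22510*(206 + sqrt(42 - 49)) = 22510*(206 + sqrt(-7)) = 22510*(206 + I*sqrt(7)) = 4637060 + 22510*I*sqrt(7)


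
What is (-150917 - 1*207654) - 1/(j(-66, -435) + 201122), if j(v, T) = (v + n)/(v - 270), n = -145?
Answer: -24231225257249/67577203 ≈ -3.5857e+5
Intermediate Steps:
j(v, T) = (-145 + v)/(-270 + v) (j(v, T) = (v - 145)/(v - 270) = (-145 + v)/(-270 + v))
(-150917 - 1*207654) - 1/(j(-66, -435) + 201122) = (-150917 - 1*207654) - 1/((-145 - 66)/(-270 - 66) + 201122) = (-150917 - 207654) - 1/(-211/(-336) + 201122) = -358571 - 1/(-1/336*(-211) + 201122) = -358571 - 1/(211/336 + 201122) = -358571 - 1/67577203/336 = -358571 - 1*336/67577203 = -358571 - 336/67577203 = -24231225257249/67577203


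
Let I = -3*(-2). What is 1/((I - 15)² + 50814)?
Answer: 1/50895 ≈ 1.9648e-5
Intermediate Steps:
I = 6
1/((I - 15)² + 50814) = 1/((6 - 15)² + 50814) = 1/((-9)² + 50814) = 1/(81 + 50814) = 1/50895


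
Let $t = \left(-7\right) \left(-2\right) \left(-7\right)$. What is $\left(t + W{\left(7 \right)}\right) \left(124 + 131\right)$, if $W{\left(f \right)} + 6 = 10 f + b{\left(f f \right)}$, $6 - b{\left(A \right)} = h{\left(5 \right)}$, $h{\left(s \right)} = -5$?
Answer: $-5865$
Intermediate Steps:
$b{\left(A \right)} = 11$ ($b{\left(A \right)} = 6 - -5 = 6 + 5 = 11$)
$W{\left(f \right)} = 5 + 10 f$ ($W{\left(f \right)} = -6 + \left(10 f + 11\right) = -6 + \left(11 + 10 f\right) = 5 + 10 f$)
$t = -98$ ($t = 14 \left(-7\right) = -98$)
$\left(t + W{\left(7 \right)}\right) \left(124 + 131\right) = \left(-98 + \left(5 + 10 \cdot 7\right)\right) \left(124 + 131\right) = \left(-98 + \left(5 + 70\right)\right) 255 = \left(-98 + 75\right) 255 = \left(-23\right) 255 = -5865$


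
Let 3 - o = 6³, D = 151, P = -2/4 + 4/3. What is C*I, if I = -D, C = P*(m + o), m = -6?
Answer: 55115/2 ≈ 27558.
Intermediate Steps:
P = ⅚ (P = -2*¼ + 4*(⅓) = -½ + 4/3 = ⅚ ≈ 0.83333)
o = -213 (o = 3 - 1*6³ = 3 - 1*216 = 3 - 216 = -213)
C = -365/2 (C = 5*(-6 - 213)/6 = (⅚)*(-219) = -365/2 ≈ -182.50)
I = -151 (I = -1*151 = -151)
C*I = -365/2*(-151) = 55115/2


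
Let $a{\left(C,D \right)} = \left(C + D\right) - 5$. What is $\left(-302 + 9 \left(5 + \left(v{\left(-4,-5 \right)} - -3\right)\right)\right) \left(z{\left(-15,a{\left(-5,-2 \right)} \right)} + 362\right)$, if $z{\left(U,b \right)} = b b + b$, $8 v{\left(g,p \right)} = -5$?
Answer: $- \frac{465595}{4} \approx -1.164 \cdot 10^{5}$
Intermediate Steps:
$v{\left(g,p \right)} = - \frac{5}{8}$ ($v{\left(g,p \right)} = \frac{1}{8} \left(-5\right) = - \frac{5}{8}$)
$a{\left(C,D \right)} = -5 + C + D$
$z{\left(U,b \right)} = b + b^{2}$ ($z{\left(U,b \right)} = b^{2} + b = b + b^{2}$)
$\left(-302 + 9 \left(5 + \left(v{\left(-4,-5 \right)} - -3\right)\right)\right) \left(z{\left(-15,a{\left(-5,-2 \right)} \right)} + 362\right) = \left(-302 + 9 \left(5 - - \frac{19}{8}\right)\right) \left(\left(-5 - 5 - 2\right) \left(1 - 12\right) + 362\right) = \left(-302 + 9 \left(5 + \left(- \frac{5}{8} + 3\right)\right)\right) \left(- 12 \left(1 - 12\right) + 362\right) = \left(-302 + 9 \left(5 + \frac{19}{8}\right)\right) \left(\left(-12\right) \left(-11\right) + 362\right) = \left(-302 + 9 \cdot \frac{59}{8}\right) \left(132 + 362\right) = \left(-302 + \frac{531}{8}\right) 494 = \left(- \frac{1885}{8}\right) 494 = - \frac{465595}{4}$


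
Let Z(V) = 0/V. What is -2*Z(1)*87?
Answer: 0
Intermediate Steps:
Z(V) = 0
-2*Z(1)*87 = -2*0*87 = 0*87 = 0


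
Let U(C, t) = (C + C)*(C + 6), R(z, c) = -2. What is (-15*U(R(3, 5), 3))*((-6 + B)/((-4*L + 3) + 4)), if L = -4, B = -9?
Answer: -3600/23 ≈ -156.52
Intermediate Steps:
U(C, t) = 2*C*(6 + C) (U(C, t) = (2*C)*(6 + C) = 2*C*(6 + C))
(-15*U(R(3, 5), 3))*((-6 + B)/((-4*L + 3) + 4)) = (-30*(-2)*(6 - 2))*((-6 - 9)/((-4*(-4) + 3) + 4)) = (-30*(-2)*4)*(-15/((16 + 3) + 4)) = (-15*(-16))*(-15/(19 + 4)) = 240*(-15/23) = -3600/23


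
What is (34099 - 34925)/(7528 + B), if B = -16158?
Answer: 413/4315 ≈ 0.095713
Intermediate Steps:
(34099 - 34925)/(7528 + B) = (34099 - 34925)/(7528 - 16158) = -826/(-8630) = -826*(-1/8630) = 413/4315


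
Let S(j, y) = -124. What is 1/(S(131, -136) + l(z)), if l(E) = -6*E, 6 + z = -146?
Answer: 1/788 ≈ 0.0012690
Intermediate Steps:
z = -152 (z = -6 - 146 = -152)
1/(S(131, -136) + l(z)) = 1/(-124 - 6*(-152)) = 1/(-124 + 912) = 1/788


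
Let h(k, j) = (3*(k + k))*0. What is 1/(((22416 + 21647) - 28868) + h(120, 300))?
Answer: 1/15195 ≈ 6.5811e-5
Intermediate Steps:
h(k, j) = 0 (h(k, j) = (3*(2*k))*0 = (6*k)*0 = 0)
1/(((22416 + 21647) - 28868) + h(120, 300)) = 1/(((22416 + 21647) - 28868) + 0) = 1/((44063 - 28868) + 0) = 1/(15195 + 0) = 1/15195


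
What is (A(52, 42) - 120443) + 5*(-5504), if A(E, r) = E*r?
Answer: -145779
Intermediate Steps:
(A(52, 42) - 120443) + 5*(-5504) = (52*42 - 120443) + 5*(-5504) = (2184 - 120443) - 27520 = -118259 - 27520 = -145779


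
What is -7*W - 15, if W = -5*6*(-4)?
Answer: -855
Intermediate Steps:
W = 120 (W = -30*(-4) = 120)
-7*W - 15 = -7*120 - 15 = -840 - 15 = -855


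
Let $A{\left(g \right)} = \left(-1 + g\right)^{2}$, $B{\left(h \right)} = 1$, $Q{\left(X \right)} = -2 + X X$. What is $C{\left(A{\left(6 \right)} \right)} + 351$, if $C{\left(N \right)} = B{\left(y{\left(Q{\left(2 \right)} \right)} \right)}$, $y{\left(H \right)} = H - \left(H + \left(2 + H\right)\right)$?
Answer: $352$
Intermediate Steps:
$Q{\left(X \right)} = -2 + X^{2}$
$y{\left(H \right)} = -2 - H$ ($y{\left(H \right)} = H - \left(2 + 2 H\right) = -2 - H$)
$C{\left(N \right)} = 1$
$C{\left(A{\left(6 \right)} \right)} + 351 = 1 + 351 = 352$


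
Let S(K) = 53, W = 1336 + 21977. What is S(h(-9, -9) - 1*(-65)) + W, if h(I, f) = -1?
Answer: 23366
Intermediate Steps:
W = 23313
S(h(-9, -9) - 1*(-65)) + W = 53 + 23313 = 23366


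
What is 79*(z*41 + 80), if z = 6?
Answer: 25754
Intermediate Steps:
79*(z*41 + 80) = 79*(6*41 + 80) = 79*(246 + 80) = 79*326 = 25754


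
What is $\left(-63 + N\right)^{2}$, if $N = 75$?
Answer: $144$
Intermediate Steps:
$\left(-63 + N\right)^{2} = \left(-63 + 75\right)^{2} = 12^{2} = 144$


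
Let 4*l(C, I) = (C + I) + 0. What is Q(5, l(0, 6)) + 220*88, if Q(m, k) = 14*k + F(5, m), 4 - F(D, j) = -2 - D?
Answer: 19392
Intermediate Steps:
F(D, j) = 6 + D (F(D, j) = 4 - (-2 - D) = 4 + (2 + D) = 6 + D)
l(C, I) = C/4 + I/4 (l(C, I) = ((C + I) + 0)/4 = (C + I)/4 = C/4 + I/4)
Q(m, k) = 11 + 14*k (Q(m, k) = 14*k + (6 + 5) = 14*k + 11 = 11 + 14*k)
Q(5, l(0, 6)) + 220*88 = (11 + 14*((¼)*0 + (¼)*6)) + 220*88 = (11 + 14*(0 + 3/2)) + 19360 = (11 + 14*(3/2)) + 19360 = (11 + 21) + 19360 = 32 + 19360 = 19392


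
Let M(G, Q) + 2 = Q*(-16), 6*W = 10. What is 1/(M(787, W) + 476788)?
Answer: 3/1430278 ≈ 2.0975e-6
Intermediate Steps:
W = 5/3 (W = (1/6)*10 = 5/3 ≈ 1.6667)
M(G, Q) = -2 - 16*Q (M(G, Q) = -2 + Q*(-16) = -2 - 16*Q)
1/(M(787, W) + 476788) = 1/((-2 - 16*5/3) + 476788) = 1/((-2 - 80/3) + 476788) = 1/(-86/3 + 476788) = 1/(1430278/3) = 3/1430278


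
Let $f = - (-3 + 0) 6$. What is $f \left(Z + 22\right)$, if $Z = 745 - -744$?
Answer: $27198$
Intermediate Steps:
$Z = 1489$ ($Z = 745 + 744 = 1489$)
$f = 18$ ($f = \left(-1\right) \left(-3\right) 6 = 3 \cdot 6 = 18$)
$f \left(Z + 22\right) = 18 \left(1489 + 22\right) = 18 \cdot 1511 = 27198$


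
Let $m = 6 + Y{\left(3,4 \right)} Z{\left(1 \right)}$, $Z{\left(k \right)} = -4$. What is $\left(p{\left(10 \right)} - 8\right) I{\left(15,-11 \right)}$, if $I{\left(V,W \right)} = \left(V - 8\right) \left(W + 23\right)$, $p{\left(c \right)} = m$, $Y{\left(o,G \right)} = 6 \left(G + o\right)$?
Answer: $-14280$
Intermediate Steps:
$Y{\left(o,G \right)} = 6 G + 6 o$
$m = -162$ ($m = 6 + \left(6 \cdot 4 + 6 \cdot 3\right) \left(-4\right) = 6 + \left(24 + 18\right) \left(-4\right) = 6 + 42 \left(-4\right) = 6 - 168 = -162$)
$p{\left(c \right)} = -162$
$I{\left(V,W \right)} = \left(-8 + V\right) \left(23 + W\right)$
$\left(p{\left(10 \right)} - 8\right) I{\left(15,-11 \right)} = \left(-162 - 8\right) \left(-184 - -88 + 23 \cdot 15 + 15 \left(-11\right)\right) = - 170 \left(-184 + 88 + 345 - 165\right) = \left(-170\right) 84 = -14280$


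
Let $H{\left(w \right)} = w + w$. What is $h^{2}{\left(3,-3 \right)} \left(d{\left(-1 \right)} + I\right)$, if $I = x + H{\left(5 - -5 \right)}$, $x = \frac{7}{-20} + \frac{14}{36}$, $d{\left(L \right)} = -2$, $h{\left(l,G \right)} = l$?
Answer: $\frac{3247}{20} \approx 162.35$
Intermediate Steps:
$H{\left(w \right)} = 2 w$
$x = \frac{7}{180}$ ($x = 7 \left(- \frac{1}{20}\right) + 14 \cdot \frac{1}{36} = - \frac{7}{20} + \frac{7}{18} = \frac{7}{180} \approx 0.038889$)
$I = \frac{3607}{180}$ ($I = \frac{7}{180} + 2 \left(5 - -5\right) = \frac{7}{180} + 2 \left(5 + 5\right) = \frac{7}{180} + 2 \cdot 10 = \frac{7}{180} + 20 = \frac{3607}{180} \approx 20.039$)
$h^{2}{\left(3,-3 \right)} \left(d{\left(-1 \right)} + I\right) = 3^{2} \left(-2 + \frac{3607}{180}\right) = 9 \cdot \frac{3247}{180} = \frac{3247}{20}$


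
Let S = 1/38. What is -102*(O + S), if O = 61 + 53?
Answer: -220983/19 ≈ -11631.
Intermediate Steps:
O = 114
S = 1/38 ≈ 0.026316
-102*(O + S) = -102*(114 + 1/38) = -102*4333/38 = -220983/19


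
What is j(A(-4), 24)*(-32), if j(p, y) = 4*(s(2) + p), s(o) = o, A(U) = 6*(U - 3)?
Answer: 5120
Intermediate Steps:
A(U) = -18 + 6*U (A(U) = 6*(-3 + U) = -18 + 6*U)
j(p, y) = 8 + 4*p (j(p, y) = 4*(2 + p) = 8 + 4*p)
j(A(-4), 24)*(-32) = (8 + 4*(-18 + 6*(-4)))*(-32) = (8 + 4*(-18 - 24))*(-32) = (8 + 4*(-42))*(-32) = (8 - 168)*(-32) = -160*(-32) = 5120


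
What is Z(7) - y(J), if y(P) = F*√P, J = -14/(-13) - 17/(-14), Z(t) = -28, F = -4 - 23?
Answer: -28 + 27*√75894/182 ≈ 12.869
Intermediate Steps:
F = -27
J = 417/182 (J = -14*(-1/13) - 17*(-1/14) = 14/13 + 17/14 = 417/182 ≈ 2.2912)
y(P) = -27*√P
Z(7) - y(J) = -28 - (-27)*√(417/182) = -28 - (-27)*√75894/182 = -28 + 27*√75894/182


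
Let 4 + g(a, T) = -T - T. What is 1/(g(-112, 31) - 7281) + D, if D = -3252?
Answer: -23892445/7347 ≈ -3252.0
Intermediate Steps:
g(a, T) = -4 - 2*T (g(a, T) = -4 + (-T - T) = -4 - 2*T)
1/(g(-112, 31) - 7281) + D = 1/((-4 - 2*31) - 7281) - 3252 = 1/((-4 - 62) - 7281) - 3252 = 1/(-66 - 7281) - 3252 = 1/(-7347) - 3252 = -1/7347 - 3252 = -23892445/7347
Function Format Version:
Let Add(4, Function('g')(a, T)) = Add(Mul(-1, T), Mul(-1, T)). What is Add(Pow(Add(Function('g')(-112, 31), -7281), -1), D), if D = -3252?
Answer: Rational(-23892445, 7347) ≈ -3252.0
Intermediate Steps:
Function('g')(a, T) = Add(-4, Mul(-2, T)) (Function('g')(a, T) = Add(-4, Add(Mul(-1, T), Mul(-1, T))) = Add(-4, Mul(-2, T)))
Add(Pow(Add(Function('g')(-112, 31), -7281), -1), D) = Add(Pow(Add(Add(-4, Mul(-2, 31)), -7281), -1), -3252) = Add(Pow(Add(Add(-4, -62), -7281), -1), -3252) = Add(Pow(Add(-66, -7281), -1), -3252) = Add(Pow(-7347, -1), -3252) = Add(Rational(-1, 7347), -3252) = Rational(-23892445, 7347)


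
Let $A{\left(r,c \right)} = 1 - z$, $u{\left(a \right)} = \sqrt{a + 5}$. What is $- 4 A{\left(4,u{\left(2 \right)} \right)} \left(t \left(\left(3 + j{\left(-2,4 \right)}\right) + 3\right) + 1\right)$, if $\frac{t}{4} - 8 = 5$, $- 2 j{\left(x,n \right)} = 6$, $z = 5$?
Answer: $2512$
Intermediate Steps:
$j{\left(x,n \right)} = -3$ ($j{\left(x,n \right)} = \left(- \frac{1}{2}\right) 6 = -3$)
$t = 52$ ($t = 32 + 4 \cdot 5 = 32 + 20 = 52$)
$u{\left(a \right)} = \sqrt{5 + a}$
$A{\left(r,c \right)} = -4$ ($A{\left(r,c \right)} = 1 - 5 = -4$)
$- 4 A{\left(4,u{\left(2 \right)} \right)} \left(t \left(\left(3 + j{\left(-2,4 \right)}\right) + 3\right) + 1\right) = \left(-4\right) \left(-4\right) \left(52 \left(\left(3 - 3\right) + 3\right) + 1\right) = 16 \left(52 \left(0 + 3\right) + 1\right) = 16 \left(52 \cdot 3 + 1\right) = 16 \left(156 + 1\right) = 16 \cdot 157 = 2512$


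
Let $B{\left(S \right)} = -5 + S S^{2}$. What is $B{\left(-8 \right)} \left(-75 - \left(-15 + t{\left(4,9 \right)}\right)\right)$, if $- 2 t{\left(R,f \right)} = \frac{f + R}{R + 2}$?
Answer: $\frac{365519}{12} \approx 30460.0$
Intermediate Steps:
$B{\left(S \right)} = -5 + S^{3}$
$t{\left(R,f \right)} = - \frac{R + f}{2 \left(2 + R\right)}$ ($t{\left(R,f \right)} = - \frac{\left(f + R\right) \frac{1}{R + 2}}{2} = - \frac{\left(R + f\right) \frac{1}{2 + R}}{2} = - \frac{\frac{1}{2 + R} \left(R + f\right)}{2} = - \frac{R + f}{2 \left(2 + R\right)}$)
$B{\left(-8 \right)} \left(-75 - \left(-15 + t{\left(4,9 \right)}\right)\right) = \left(-5 + \left(-8\right)^{3}\right) \left(-75 + \left(15 - \frac{\left(-1\right) 4 - 9}{2 \left(2 + 4\right)}\right)\right) = \left(-5 - 512\right) \left(-75 + \left(15 - \frac{-4 - 9}{2 \cdot 6}\right)\right) = - 517 \left(-75 + \left(15 - \frac{1}{2} \cdot \frac{1}{6} \left(-13\right)\right)\right) = - 517 \left(-75 + \left(15 - - \frac{13}{12}\right)\right) = - 517 \left(-75 + \left(15 + \frac{13}{12}\right)\right) = - 517 \left(-75 + \frac{193}{12}\right) = \left(-517\right) \left(- \frac{707}{12}\right) = \frac{365519}{12}$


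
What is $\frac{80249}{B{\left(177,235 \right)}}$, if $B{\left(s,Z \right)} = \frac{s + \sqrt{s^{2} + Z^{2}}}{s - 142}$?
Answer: $- \frac{99428511}{11045} + \frac{561743 \sqrt{86554}}{11045} \approx 5960.8$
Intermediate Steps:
$B{\left(s,Z \right)} = \frac{s + \sqrt{Z^{2} + s^{2}}}{-142 + s}$
$\frac{80249}{B{\left(177,235 \right)}} = \frac{80249}{\frac{1}{-142 + 177} \left(177 + \sqrt{235^{2} + 177^{2}}\right)} = \frac{80249}{\frac{1}{35} \left(177 + \sqrt{55225 + 31329}\right)} = \frac{80249}{\frac{1}{35} \left(177 + \sqrt{86554}\right)} = \frac{80249}{\frac{177}{35} + \frac{\sqrt{86554}}{35}}$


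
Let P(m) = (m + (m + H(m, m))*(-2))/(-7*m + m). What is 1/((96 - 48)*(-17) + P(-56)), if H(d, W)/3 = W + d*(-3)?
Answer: -6/4907 ≈ -0.0012227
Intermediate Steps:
H(d, W) = -9*d + 3*W (H(d, W) = 3*(W + d*(-3)) = 3*(W - 3*d) = -9*d + 3*W)
P(m) = -11/6 (P(m) = (m + (m + (-9*m + 3*m))*(-2))/(-7*m + m) = (m + (m - 6*m)*(-2))/((-6*m)) = (m - 5*m*(-2))*(-1/(6*m)) = (m + 10*m)*(-1/(6*m)) = (11*m)*(-1/(6*m)) = -11/6)
1/((96 - 48)*(-17) + P(-56)) = 1/((96 - 48)*(-17) - 11/6) = 1/(48*(-17) - 11/6) = 1/(-816 - 11/6) = 1/(-4907/6) = -6/4907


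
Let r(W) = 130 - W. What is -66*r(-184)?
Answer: -20724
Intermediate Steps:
-66*r(-184) = -66*(130 - 1*(-184)) = -66*(130 + 184) = -66*314 = -20724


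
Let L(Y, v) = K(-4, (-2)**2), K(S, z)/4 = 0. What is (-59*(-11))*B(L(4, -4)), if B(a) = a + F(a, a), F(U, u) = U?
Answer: 0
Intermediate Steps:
K(S, z) = 0 (K(S, z) = 4*0 = 0)
L(Y, v) = 0
B(a) = 2*a (B(a) = a + a = 2*a)
(-59*(-11))*B(L(4, -4)) = (-59*(-11))*(2*0) = 649*0 = 0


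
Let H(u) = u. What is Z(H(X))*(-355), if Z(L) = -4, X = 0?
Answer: 1420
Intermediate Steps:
Z(H(X))*(-355) = -4*(-355) = 1420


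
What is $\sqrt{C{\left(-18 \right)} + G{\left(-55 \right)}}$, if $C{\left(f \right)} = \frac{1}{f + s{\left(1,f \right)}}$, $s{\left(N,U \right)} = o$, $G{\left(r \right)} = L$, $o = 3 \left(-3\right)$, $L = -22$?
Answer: $\frac{i \sqrt{1785}}{9} \approx 4.6944 i$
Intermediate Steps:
$o = -9$
$G{\left(r \right)} = -22$
$s{\left(N,U \right)} = -9$
$C{\left(f \right)} = \frac{1}{-9 + f}$ ($C{\left(f \right)} = \frac{1}{f - 9} = \frac{1}{-9 + f}$)
$\sqrt{C{\left(-18 \right)} + G{\left(-55 \right)}} = \sqrt{\frac{1}{-9 - 18} - 22} = \sqrt{\frac{1}{-27} - 22} = \sqrt{- \frac{1}{27} - 22} = \sqrt{- \frac{595}{27}} = \frac{i \sqrt{1785}}{9}$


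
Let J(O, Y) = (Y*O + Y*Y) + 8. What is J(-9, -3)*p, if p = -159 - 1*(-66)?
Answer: -4092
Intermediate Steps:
J(O, Y) = 8 + Y**2 + O*Y (J(O, Y) = (O*Y + Y**2) + 8 = (Y**2 + O*Y) + 8 = 8 + Y**2 + O*Y)
p = -93 (p = -159 + 66 = -93)
J(-9, -3)*p = (8 + (-3)**2 - 9*(-3))*(-93) = (8 + 9 + 27)*(-93) = 44*(-93) = -4092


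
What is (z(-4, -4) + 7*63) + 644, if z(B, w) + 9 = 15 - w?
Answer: 1095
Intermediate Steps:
z(B, w) = 6 - w (z(B, w) = -9 + (15 - w) = 6 - w)
(z(-4, -4) + 7*63) + 644 = ((6 - 1*(-4)) + 7*63) + 644 = ((6 + 4) + 441) + 644 = (10 + 441) + 644 = 451 + 644 = 1095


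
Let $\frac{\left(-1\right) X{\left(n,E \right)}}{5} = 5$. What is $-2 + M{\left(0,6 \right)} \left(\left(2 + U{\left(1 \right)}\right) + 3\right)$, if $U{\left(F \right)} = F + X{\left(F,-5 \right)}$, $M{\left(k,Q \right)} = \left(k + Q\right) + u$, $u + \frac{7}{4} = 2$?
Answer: $- \frac{483}{4} \approx -120.75$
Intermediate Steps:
$u = \frac{1}{4}$ ($u = - \frac{7}{4} + 2 = \frac{1}{4} \approx 0.25$)
$X{\left(n,E \right)} = -25$ ($X{\left(n,E \right)} = \left(-5\right) 5 = -25$)
$M{\left(k,Q \right)} = \frac{1}{4} + Q + k$ ($M{\left(k,Q \right)} = \left(k + Q\right) + \frac{1}{4} = \left(Q + k\right) + \frac{1}{4} = \frac{1}{4} + Q + k$)
$U{\left(F \right)} = -25 + F$ ($U{\left(F \right)} = F - 25 = -25 + F$)
$-2 + M{\left(0,6 \right)} \left(\left(2 + U{\left(1 \right)}\right) + 3\right) = -2 + \left(\frac{1}{4} + 6 + 0\right) \left(\left(2 + \left(-25 + 1\right)\right) + 3\right) = -2 + \frac{25 \left(\left(2 - 24\right) + 3\right)}{4} = -2 + \frac{25 \left(-22 + 3\right)}{4} = -2 + \frac{25}{4} \left(-19\right) = -2 - \frac{475}{4} = - \frac{483}{4}$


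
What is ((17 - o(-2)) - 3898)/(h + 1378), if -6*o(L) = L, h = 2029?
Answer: -11644/10221 ≈ -1.1392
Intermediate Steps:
o(L) = -L/6
((17 - o(-2)) - 3898)/(h + 1378) = ((17 - (-1)*(-2)/6) - 3898)/(2029 + 1378) = ((17 - 1*1/3) - 3898)/3407 = ((17 - 1/3) - 3898)*(1/3407) = (50/3 - 3898)*(1/3407) = -11644/3*1/3407 = -11644/10221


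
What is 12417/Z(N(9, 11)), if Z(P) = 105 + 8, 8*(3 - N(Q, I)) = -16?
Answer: 12417/113 ≈ 109.89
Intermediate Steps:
N(Q, I) = 5 (N(Q, I) = 3 - 1/8*(-16) = 3 + 2 = 5)
Z(P) = 113
12417/Z(N(9, 11)) = 12417/113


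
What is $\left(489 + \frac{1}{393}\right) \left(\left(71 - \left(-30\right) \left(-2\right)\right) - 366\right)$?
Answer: $- \frac{68223190}{393} \approx -1.736 \cdot 10^{5}$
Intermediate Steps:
$\left(489 + \frac{1}{393}\right) \left(\left(71 - \left(-30\right) \left(-2\right)\right) - 366\right) = \left(489 + \frac{1}{393}\right) \left(\left(71 - 60\right) - 366\right) = \frac{192178 \left(\left(71 - 60\right) - 366\right)}{393} = \frac{192178 \left(11 - 366\right)}{393} = \frac{192178}{393} \left(-355\right) = - \frac{68223190}{393}$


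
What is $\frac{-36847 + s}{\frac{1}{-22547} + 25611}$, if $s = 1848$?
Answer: $- \frac{789122453}{577451216} \approx -1.3666$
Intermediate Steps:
$\frac{-36847 + s}{\frac{1}{-22547} + 25611} = \frac{-36847 + 1848}{\frac{1}{-22547} + 25611} = - \frac{34999}{- \frac{1}{22547} + 25611} = - \frac{34999}{\frac{577451216}{22547}} = \left(-34999\right) \frac{22547}{577451216} = - \frac{789122453}{577451216}$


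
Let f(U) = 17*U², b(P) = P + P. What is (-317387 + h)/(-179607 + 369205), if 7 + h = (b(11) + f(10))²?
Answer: 1323945/94799 ≈ 13.966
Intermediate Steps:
b(P) = 2*P
h = 2965277 (h = -7 + (2*11 + 17*10²)² = -7 + (22 + 17*100)² = -7 + (22 + 1700)² = -7 + 1722² = -7 + 2965284 = 2965277)
(-317387 + h)/(-179607 + 369205) = (-317387 + 2965277)/(-179607 + 369205) = 2647890/189598 = 2647890*(1/189598) = 1323945/94799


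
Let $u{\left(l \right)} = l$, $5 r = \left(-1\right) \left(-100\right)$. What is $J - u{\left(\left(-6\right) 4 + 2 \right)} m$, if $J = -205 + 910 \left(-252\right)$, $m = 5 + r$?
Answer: $-228975$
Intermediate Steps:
$r = 20$ ($r = \frac{\left(-1\right) \left(-100\right)}{5} = \frac{1}{5} \cdot 100 = 20$)
$m = 25$ ($m = 5 + 20 = 25$)
$J = -229525$ ($J = -205 - 229320 = -229525$)
$J - u{\left(\left(-6\right) 4 + 2 \right)} m = -229525 - \left(\left(-6\right) 4 + 2\right) 25 = -229525 - \left(-24 + 2\right) 25 = -229525 - \left(-22\right) 25 = -229525 - -550 = -229525 + 550 = -228975$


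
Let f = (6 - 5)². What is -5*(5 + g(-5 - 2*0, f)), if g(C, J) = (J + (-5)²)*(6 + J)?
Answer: -935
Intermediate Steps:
f = 1 (f = 1² = 1)
g(C, J) = (6 + J)*(25 + J) (g(C, J) = (J + 25)*(6 + J) = (25 + J)*(6 + J) = (6 + J)*(25 + J))
-5*(5 + g(-5 - 2*0, f)) = -5*(5 + (150 + 1² + 31*1)) = -5*(5 + (150 + 1 + 31)) = -5*(5 + 182) = -5*187 = -935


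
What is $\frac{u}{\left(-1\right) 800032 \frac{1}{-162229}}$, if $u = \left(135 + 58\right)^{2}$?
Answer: $\frac{6042868021}{800032} \approx 7553.3$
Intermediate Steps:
$u = 37249$ ($u = 193^{2} = 37249$)
$\frac{u}{\left(-1\right) 800032 \frac{1}{-162229}} = \frac{37249}{\left(-1\right) 800032 \frac{1}{-162229}} = \frac{37249}{\left(-800032\right) \left(- \frac{1}{162229}\right)} = \frac{37249}{\frac{800032}{162229}} = 37249 \cdot \frac{162229}{800032} = \frac{6042868021}{800032}$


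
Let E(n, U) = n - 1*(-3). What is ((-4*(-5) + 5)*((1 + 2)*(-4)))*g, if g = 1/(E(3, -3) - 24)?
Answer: 50/3 ≈ 16.667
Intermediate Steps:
E(n, U) = 3 + n (E(n, U) = n + 3 = 3 + n)
g = -1/18 (g = 1/((3 + 3) - 24) = 1/(6 - 24) = 1/(-18) = -1/18 ≈ -0.055556)
((-4*(-5) + 5)*((1 + 2)*(-4)))*g = ((-4*(-5) + 5)*((1 + 2)*(-4)))*(-1/18) = ((20 + 5)*(3*(-4)))*(-1/18) = (25*(-12))*(-1/18) = -300*(-1/18) = 50/3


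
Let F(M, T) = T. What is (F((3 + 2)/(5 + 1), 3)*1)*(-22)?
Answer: -66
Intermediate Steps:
(F((3 + 2)/(5 + 1), 3)*1)*(-22) = (3*1)*(-22) = 3*(-22) = -66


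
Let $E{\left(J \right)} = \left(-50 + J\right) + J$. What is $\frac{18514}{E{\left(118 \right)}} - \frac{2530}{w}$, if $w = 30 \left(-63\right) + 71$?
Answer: $\frac{17073773}{169167} \approx 100.93$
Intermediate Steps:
$E{\left(J \right)} = -50 + 2 J$
$w = -1819$ ($w = -1890 + 71 = -1819$)
$\frac{18514}{E{\left(118 \right)}} - \frac{2530}{w} = \frac{18514}{-50 + 2 \cdot 118} - \frac{2530}{-1819} = \frac{18514}{-50 + 236} - - \frac{2530}{1819} = \frac{18514}{186} + \frac{2530}{1819} = 18514 \cdot \frac{1}{186} + \frac{2530}{1819} = \frac{9257}{93} + \frac{2530}{1819} = \frac{17073773}{169167}$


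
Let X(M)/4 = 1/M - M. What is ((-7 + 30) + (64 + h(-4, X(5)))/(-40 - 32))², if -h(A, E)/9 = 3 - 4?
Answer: 2505889/5184 ≈ 483.39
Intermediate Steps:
X(M) = -4*M + 4/M (X(M) = 4*(1/M - M) = -4*M + 4/M)
h(A, E) = 9 (h(A, E) = -9*(3 - 4) = -9*(-1) = 9)
((-7 + 30) + (64 + h(-4, X(5)))/(-40 - 32))² = ((-7 + 30) + (64 + 9)/(-40 - 32))² = (23 + 73/(-72))² = (23 + 73*(-1/72))² = (23 - 73/72)² = (1583/72)² = 2505889/5184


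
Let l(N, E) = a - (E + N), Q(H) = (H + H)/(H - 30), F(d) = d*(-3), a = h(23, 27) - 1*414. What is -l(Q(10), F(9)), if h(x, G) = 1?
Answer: 385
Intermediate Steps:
a = -413 (a = 1 - 1*414 = 1 - 414 = -413)
F(d) = -3*d
Q(H) = 2*H/(-30 + H) (Q(H) = (2*H)/(-30 + H) = 2*H/(-30 + H))
l(N, E) = -413 - E - N (l(N, E) = -413 - (E + N) = -413 + (-E - N) = -413 - E - N)
-l(Q(10), F(9)) = -(-413 - (-3)*9 - 2*10/(-30 + 10)) = -(-413 - 1*(-27) - 2*10/(-20)) = -(-413 + 27 - 2*10*(-1)/20) = -(-413 + 27 - 1*(-1)) = -(-413 + 27 + 1) = -1*(-385) = 385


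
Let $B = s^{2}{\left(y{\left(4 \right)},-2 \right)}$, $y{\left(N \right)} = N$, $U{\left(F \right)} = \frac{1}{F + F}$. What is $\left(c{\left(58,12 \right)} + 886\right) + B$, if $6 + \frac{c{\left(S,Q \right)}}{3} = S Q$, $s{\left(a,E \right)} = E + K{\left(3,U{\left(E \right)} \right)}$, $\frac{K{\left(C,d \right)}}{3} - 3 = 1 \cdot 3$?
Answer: $3212$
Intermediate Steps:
$U{\left(F \right)} = \frac{1}{2 F}$
$K{\left(C,d \right)} = 18$ ($K{\left(C,d \right)} = 9 + 3 \cdot 1 \cdot 3 = 9 + 3 \cdot 3 = 9 + 9 = 18$)
$s{\left(a,E \right)} = 18 + E$ ($s{\left(a,E \right)} = E + 18 = 18 + E$)
$B = 256$ ($B = \left(18 - 2\right)^{2} = 16^{2} = 256$)
$c{\left(S,Q \right)} = -18 + 3 Q S$ ($c{\left(S,Q \right)} = -18 + 3 S Q = -18 + 3 Q S$)
$\left(c{\left(58,12 \right)} + 886\right) + B = \left(\left(-18 + 3 \cdot 12 \cdot 58\right) + 886\right) + 256 = \left(\left(-18 + 2088\right) + 886\right) + 256 = \left(2070 + 886\right) + 256 = 2956 + 256 = 3212$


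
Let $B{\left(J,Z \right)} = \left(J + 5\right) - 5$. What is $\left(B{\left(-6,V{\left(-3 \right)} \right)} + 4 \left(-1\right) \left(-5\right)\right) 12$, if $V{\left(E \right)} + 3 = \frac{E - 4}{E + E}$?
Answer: $168$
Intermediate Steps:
$V{\left(E \right)} = -3 + \frac{-4 + E}{2 E}$ ($V{\left(E \right)} = -3 + \frac{E - 4}{E + E} = -3 + \frac{-4 + E}{2 E}$)
$B{\left(J,Z \right)} = J$ ($B{\left(J,Z \right)} = \left(5 + J\right) - 5 = J$)
$\left(B{\left(-6,V{\left(-3 \right)} \right)} + 4 \left(-1\right) \left(-5\right)\right) 12 = \left(-6 + 4 \left(-1\right) \left(-5\right)\right) 12 = \left(-6 - -20\right) 12 = \left(-6 + 20\right) 12 = 14 \cdot 12 = 168$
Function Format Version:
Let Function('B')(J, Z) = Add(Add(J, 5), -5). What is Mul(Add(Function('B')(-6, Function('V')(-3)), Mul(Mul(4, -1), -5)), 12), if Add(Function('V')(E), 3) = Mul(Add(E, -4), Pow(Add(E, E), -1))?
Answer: 168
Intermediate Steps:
Function('V')(E) = Add(-3, Mul(Rational(1, 2), Pow(E, -1), Add(-4, E))) (Function('V')(E) = Add(-3, Mul(Add(E, -4), Pow(Add(E, E), -1))) = Add(-3, Mul(Add(-4, E), Pow(Mul(2, E), -1))) = Add(-3, Mul(Add(-4, E), Mul(Rational(1, 2), Pow(E, -1)))) = Add(-3, Mul(Rational(1, 2), Pow(E, -1), Add(-4, E))))
Function('B')(J, Z) = J (Function('B')(J, Z) = Add(Add(5, J), -5) = J)
Mul(Add(Function('B')(-6, Function('V')(-3)), Mul(Mul(4, -1), -5)), 12) = Mul(Add(-6, Mul(Mul(4, -1), -5)), 12) = Mul(Add(-6, Mul(-4, -5)), 12) = Mul(Add(-6, 20), 12) = Mul(14, 12) = 168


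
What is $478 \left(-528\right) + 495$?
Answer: $-251889$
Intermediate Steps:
$478 \left(-528\right) + 495 = -252384 + 495 = -251889$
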